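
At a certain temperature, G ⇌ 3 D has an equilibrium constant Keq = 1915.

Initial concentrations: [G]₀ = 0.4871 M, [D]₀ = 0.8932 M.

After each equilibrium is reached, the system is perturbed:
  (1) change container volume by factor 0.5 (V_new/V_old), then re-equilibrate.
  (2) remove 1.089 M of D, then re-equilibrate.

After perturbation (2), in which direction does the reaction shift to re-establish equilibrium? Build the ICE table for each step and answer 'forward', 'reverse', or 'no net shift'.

Q₀ = 1.463 vs Keq = 1915 ⇒ Q<K, forward
Step 1:
                  G         D
  Initial    0.4871    0.8932
  Change    -0.4805     1.441
  Equil    0.006644     2.335
  solve Keq expr → x = 0.4805; check Q = 1915
Then change container volume by factor 0.5 (V_new/V_old).
Step 2:
                  G         D
  Initial   0.01329     4.669
  Change    0.03624   -0.1087
  Equil     0.04953      4.56
  solve Keq expr → x = -0.03624; check Q = 1915
Then remove 1.089 M of D.
Step 3:
                  G         D
  Initial   0.04953     3.471
  Change   -0.02617    0.0785
  Equil     0.02336      3.55
  solve Keq expr → x = 0.02617; check Q = 1915

Direction: forward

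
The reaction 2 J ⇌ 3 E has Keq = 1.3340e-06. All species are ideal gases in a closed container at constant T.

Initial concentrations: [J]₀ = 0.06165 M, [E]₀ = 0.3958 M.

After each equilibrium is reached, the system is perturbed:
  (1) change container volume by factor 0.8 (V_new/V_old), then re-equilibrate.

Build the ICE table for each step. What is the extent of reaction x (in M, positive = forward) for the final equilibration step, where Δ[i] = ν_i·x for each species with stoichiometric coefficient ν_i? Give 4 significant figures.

x = -1.5347e-04 M

Q₀ = 16.31 vs Keq = 1.3340e-06 ⇒ Q>K, reverse
Step 1:
                  J         E
  Initial   0.06165    0.3958
  Change     0.2604   -0.3906
  Equil      0.3221  0.005172
  solve Keq expr → x = -0.1302; check Q = 1.3340e-06
Then change container volume by factor 0.8 (V_new/V_old).
Step 2:
                  J         E
  Initial    0.4026  0.006465
  Change  3.0694e-04 -4.6040e-04
  Equil      0.4029  0.006005
  solve Keq expr → x = -1.5347e-04; check Q = 1.3340e-06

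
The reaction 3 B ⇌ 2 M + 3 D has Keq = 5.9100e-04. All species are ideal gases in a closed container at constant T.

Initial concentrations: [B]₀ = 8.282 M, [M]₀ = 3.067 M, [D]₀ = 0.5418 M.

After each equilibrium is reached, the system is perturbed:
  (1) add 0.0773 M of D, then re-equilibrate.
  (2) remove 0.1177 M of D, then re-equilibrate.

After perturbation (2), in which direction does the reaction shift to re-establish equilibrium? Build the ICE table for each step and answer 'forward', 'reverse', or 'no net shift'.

Q₀ = 0.002634 vs Keq = 5.9100e-04 ⇒ Q>K, reverse
Step 1:
                  B         M         D
  init        8.282     3.067    0.5418
  Δ          0.1949     -0.13   -0.1949
  eq          8.477     2.937    0.3469
  solve Keq expr → x = -0.06498; check Q = 5.9100e-04
Then add 0.0773 M of D.
Step 2:
                  B         M         D
  init        8.477     2.937    0.4242
  Δ         0.07062  -0.04708  -0.07062
  eq          8.548      2.89    0.3535
  solve Keq expr → x = -0.02354; check Q = 5.9100e-04
Then remove 0.1177 M of D.
Step 3:
                  B         M         D
  init        8.548      2.89    0.2358
  Δ         -0.1076   0.07173    0.1076
  eq           8.44     2.962    0.3434
  solve Keq expr → x = 0.03586; check Q = 5.9100e-04

Direction: forward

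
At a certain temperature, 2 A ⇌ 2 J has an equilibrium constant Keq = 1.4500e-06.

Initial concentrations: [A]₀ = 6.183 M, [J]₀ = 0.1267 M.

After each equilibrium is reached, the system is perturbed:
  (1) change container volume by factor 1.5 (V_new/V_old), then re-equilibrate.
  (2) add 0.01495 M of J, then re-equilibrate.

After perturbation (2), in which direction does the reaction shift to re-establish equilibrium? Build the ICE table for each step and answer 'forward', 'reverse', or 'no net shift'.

Direction: reverse

Q₀ = 4.1991e-04 vs Keq = 1.4500e-06 ⇒ Q>K, reverse
Step 1:
                   A          J
  init         6.183     0.1267
  Δ           0.1191    -0.1191
  eq           6.302   0.007589
  solve Keq expr → x = -0.05956; check Q = 1.4500e-06
Then change container volume by factor 1.5 (V_new/V_old).
Step 2:
                   A          J
  init         4.201   0.005059
  Δ                0          0
  eq           4.201   0.005059
  solve Keq expr → x = 0; check Q = 1.4500e-06
Then add 0.01495 M of J.
Step 3:
                   A          J
  init         4.201    0.02001
  Δ          0.01493   -0.01493
  eq           4.216   0.005077
  solve Keq expr → x = -0.007466; check Q = 1.4500e-06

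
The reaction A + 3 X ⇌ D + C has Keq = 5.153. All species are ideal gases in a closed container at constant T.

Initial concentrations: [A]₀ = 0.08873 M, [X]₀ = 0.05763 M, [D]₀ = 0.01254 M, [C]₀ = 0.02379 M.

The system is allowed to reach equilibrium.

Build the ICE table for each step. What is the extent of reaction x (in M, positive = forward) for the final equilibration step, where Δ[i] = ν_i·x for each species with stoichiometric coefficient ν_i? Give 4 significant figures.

x = -0.004151 M

Q₀ = 17.57 vs Keq = 5.153 ⇒ Q>K, reverse
Step 1:
                    A           X           D           C
  init        0.08873     0.05763     0.01254     0.02379
  Δ          0.004151     0.01245   -0.004151   -0.004151
  eq          0.09288     0.07008    0.008389     0.01964
  solve Keq expr → x = -0.004151; check Q = 5.153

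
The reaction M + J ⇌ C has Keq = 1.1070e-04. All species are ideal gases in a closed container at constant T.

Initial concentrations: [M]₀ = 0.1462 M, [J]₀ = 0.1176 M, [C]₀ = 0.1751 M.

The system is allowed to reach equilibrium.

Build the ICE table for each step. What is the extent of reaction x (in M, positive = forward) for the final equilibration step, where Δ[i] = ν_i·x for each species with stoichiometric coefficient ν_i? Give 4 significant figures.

Q₀ = 10.18 vs Keq = 1.1070e-04 ⇒ Q>K, reverse
Step 1:
                  M         J         C
  Initial    0.1462    0.1176    0.1751
  Change     0.1751    0.1751   -0.1751
  Equil      0.3213    0.2927 1.0410e-05
  solve Keq expr → x = -0.1751; check Q = 1.1070e-04

x = -0.1751 M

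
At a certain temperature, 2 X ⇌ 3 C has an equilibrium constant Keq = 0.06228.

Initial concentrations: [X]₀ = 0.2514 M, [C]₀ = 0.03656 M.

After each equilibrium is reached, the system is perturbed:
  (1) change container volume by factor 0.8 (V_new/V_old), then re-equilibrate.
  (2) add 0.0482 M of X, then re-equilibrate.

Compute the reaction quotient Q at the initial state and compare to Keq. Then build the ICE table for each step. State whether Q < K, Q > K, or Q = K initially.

Q₀ = 7.7319e-04 vs Keq = 0.06228 ⇒ Q<K, forward
Step 1:
                  X         C
  Initial    0.2514   0.03656
  Change    -0.0626   0.09389
  Equil      0.1888    0.1305
  solve Keq expr → x = 0.0313; check Q = 0.06228
Then change container volume by factor 0.8 (V_new/V_old).
Step 2:
                  X         C
  Initial     0.236    0.1631
  Change    0.00607 -0.009105
  Equil      0.2421     0.154
  solve Keq expr → x = -0.003035; check Q = 0.06228
Then add 0.0482 M of X.
Step 3:
                  X         C
  Initial    0.2903     0.154
  Change   -0.01042   0.01563
  Equil      0.2799    0.1696
  solve Keq expr → x = 0.00521; check Q = 0.06228

Q₀ = 7.7319e-04; Q < K (proceeds forward)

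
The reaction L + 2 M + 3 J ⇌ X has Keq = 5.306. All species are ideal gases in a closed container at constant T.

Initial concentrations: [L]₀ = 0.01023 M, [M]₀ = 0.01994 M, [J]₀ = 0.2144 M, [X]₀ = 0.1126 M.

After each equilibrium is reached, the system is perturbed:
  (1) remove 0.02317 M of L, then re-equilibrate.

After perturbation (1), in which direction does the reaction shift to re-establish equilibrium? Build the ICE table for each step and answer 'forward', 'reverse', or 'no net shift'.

Direction: reverse

Q₀ = 2.8089e+06 vs Keq = 5.306 ⇒ Q>K, reverse
Step 1:
                   L          M          J          X
  Initial    0.01023    0.01994     0.2144     0.1126
  Change      0.1073     0.2146     0.3219    -0.1073
  Equil       0.1175     0.2346     0.5363   0.005293
  solve Keq expr → x = -0.1073; check Q = 5.306
Then remove 0.02317 M of L.
Step 2:
                   L          M          J          X
  Initial    0.09437     0.2346     0.5363   0.005293
  Change  8.7544e-04   0.001751   0.002626 -8.7544e-04
  Equil      0.09524     0.2363     0.5389   0.004418
  solve Keq expr → x = -8.7544e-04; check Q = 5.306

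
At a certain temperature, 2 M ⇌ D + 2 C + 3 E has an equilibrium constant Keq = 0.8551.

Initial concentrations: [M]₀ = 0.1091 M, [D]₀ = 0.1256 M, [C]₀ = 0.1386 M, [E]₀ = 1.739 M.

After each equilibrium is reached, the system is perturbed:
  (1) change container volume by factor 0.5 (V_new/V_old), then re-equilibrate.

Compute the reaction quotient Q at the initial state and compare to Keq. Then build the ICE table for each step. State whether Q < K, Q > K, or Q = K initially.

Q₀ = 1.066 vs Keq = 0.8551 ⇒ Q>K, reverse
Step 1:
                    M           D           C           E
  init         0.1091      0.1256      0.1386       1.739
  Δ           0.00562    -0.00281    -0.00562   -0.008431
  eq           0.1147      0.1228       0.133       1.731
  solve Keq expr → x = -0.00281; check Q = 0.8551
Then change container volume by factor 0.5 (V_new/V_old).
Step 2:
                    M           D           C           E
  init         0.2294      0.2456       0.266       3.461
  Δ            0.1321    -0.06605     -0.1321     -0.1981
  eq           0.3615      0.1795      0.1339       3.263
  solve Keq expr → x = -0.06605; check Q = 0.8551

Q₀ = 1.066; Q > K (proceeds reverse)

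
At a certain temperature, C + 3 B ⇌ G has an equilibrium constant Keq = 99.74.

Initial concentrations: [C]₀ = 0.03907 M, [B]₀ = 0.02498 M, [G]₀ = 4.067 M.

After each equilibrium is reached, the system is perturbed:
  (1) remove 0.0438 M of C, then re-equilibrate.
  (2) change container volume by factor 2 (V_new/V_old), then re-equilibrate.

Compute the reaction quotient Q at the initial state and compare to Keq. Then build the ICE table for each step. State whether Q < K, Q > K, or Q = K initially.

Q₀ = 6.6781e+06; Q > K (proceeds reverse)

Q₀ = 6.6781e+06 vs Keq = 99.74 ⇒ Q>K, reverse
Step 1:
                  C         B         G
  I         0.03907   0.02498     4.067
  C          0.1793     0.538   -0.1793
  E          0.2184     0.563     3.888
  solve Keq expr → x = -0.1793; check Q = 99.74
Then remove 0.0438 M of C.
Step 2:
                  C         B         G
  I          0.1746     0.563     3.888
  C         0.01047   0.03141  -0.01047
  E          0.1851    0.5944     3.877
  solve Keq expr → x = -0.01047; check Q = 99.74
Then change container volume by factor 2 (V_new/V_old).
Step 3:
                  C         B         G
  I         0.09254    0.2972     1.939
  C           0.065     0.195    -0.065
  E          0.1575    0.4922     1.874
  solve Keq expr → x = -0.065; check Q = 99.74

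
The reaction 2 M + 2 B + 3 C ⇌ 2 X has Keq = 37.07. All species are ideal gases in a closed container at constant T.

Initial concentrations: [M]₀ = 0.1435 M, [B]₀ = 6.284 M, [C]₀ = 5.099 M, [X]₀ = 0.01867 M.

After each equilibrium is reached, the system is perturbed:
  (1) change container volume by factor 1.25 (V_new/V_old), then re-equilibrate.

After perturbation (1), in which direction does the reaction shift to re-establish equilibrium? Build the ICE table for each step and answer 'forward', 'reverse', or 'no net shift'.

Direction: reverse

Q₀ = 3.2334e-06 vs Keq = 37.07 ⇒ Q<K, forward
Step 1:
                  M         B         C         X
  Initial    0.1435     6.284     5.099   0.01867
  Change    -0.1431   -0.1431   -0.2146    0.1431
  Equil   4.0081e-04     6.141     4.884    0.1618
  solve Keq expr → x = 0.07155; check Q = 37.07
Then change container volume by factor 1.25 (V_new/V_old).
Step 2:
                  M         B         C         X
  Initial 3.2065e-04     4.913     3.907    0.1294
  Change  2.3837e-04 2.3837e-04 3.5755e-04 -2.3837e-04
  Equil   5.5902e-04     4.913     3.908    0.1292
  solve Keq expr → x = -1.1918e-04; check Q = 37.07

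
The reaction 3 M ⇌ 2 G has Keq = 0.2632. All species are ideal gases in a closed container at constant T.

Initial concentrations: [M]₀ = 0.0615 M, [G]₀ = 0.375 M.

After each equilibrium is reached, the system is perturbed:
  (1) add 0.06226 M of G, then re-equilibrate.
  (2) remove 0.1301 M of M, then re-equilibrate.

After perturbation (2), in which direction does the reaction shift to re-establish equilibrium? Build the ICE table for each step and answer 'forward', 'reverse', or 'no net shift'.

Direction: reverse

Q₀ = 604.6 vs Keq = 0.2632 ⇒ Q>K, reverse
Step 1:
                    M           G
  Initial      0.0615       0.375
  Change       0.3554     -0.2369
  Equil        0.4169      0.1381
  solve Keq expr → x = -0.1185; check Q = 0.2632
Then add 0.06226 M of G.
Step 2:
                    M           G
  Initial      0.4169      0.2003
  Change      0.05281    -0.03521
  Equil        0.4697      0.1651
  solve Keq expr → x = -0.0176; check Q = 0.2632
Then remove 0.1301 M of M.
Step 3:
                    M           G
  Initial      0.3396      0.1651
  Change      0.05614    -0.03743
  Equil        0.3957      0.1277
  solve Keq expr → x = -0.01871; check Q = 0.2632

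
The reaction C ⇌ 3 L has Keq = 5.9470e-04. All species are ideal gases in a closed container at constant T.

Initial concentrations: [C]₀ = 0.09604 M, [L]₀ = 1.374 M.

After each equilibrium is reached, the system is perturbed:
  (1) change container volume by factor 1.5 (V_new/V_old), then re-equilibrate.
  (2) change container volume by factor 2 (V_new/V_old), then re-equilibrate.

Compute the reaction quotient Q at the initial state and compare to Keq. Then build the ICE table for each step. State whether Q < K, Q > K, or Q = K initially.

Q₀ = 27.01 vs Keq = 5.9470e-04 ⇒ Q>K, reverse
Step 1:
                   C          L
  Initial    0.09604      1.374
  Change      0.4353     -1.306
  Equil       0.5313    0.06811
  solve Keq expr → x = -0.4353; check Q = 5.9470e-04
Then change container volume by factor 1.5 (V_new/V_old).
Step 2:
                   C          L
  Initial     0.3542    0.04541
  Change   -0.004611    0.01383
  Equil       0.3496    0.05924
  solve Keq expr → x = 0.004611; check Q = 5.9470e-04
Then change container volume by factor 2 (V_new/V_old).
Step 3:
                   C          L
  Initial     0.1748    0.02962
  Change    -0.00563    0.01689
  Equil       0.1692    0.04651
  solve Keq expr → x = 0.00563; check Q = 5.9470e-04

Q₀ = 27.01; Q > K (proceeds reverse)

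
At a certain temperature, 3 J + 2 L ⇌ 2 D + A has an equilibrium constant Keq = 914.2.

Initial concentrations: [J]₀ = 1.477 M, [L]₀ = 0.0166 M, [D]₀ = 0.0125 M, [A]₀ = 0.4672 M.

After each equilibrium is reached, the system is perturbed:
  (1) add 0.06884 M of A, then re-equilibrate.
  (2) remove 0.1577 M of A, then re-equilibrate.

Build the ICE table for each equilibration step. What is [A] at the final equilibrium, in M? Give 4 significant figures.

[A]_eq = 0.3865 M

Q₀ = 0.08222 vs Keq = 914.2 ⇒ Q<K, forward
Step 1:
                   J          L          D          A
  Initial      1.477     0.0166     0.0125     0.4672
  Change    -0.02434   -0.01623    0.01623   0.008113
  Equil        1.453 3.7411e-04    0.02873     0.4753
  solve Keq expr → x = 0.008113; check Q = 914.2
Then add 0.06884 M of A.
Step 2:
                   J          L          D          A
  Initial      1.453 3.7411e-04    0.02873     0.5442
  Change  3.8693e-05 2.5795e-05 -2.5795e-05 -1.2898e-05
  Equil        1.453 3.9990e-04     0.0287     0.5441
  solve Keq expr → x = -1.2898e-05; check Q = 914.2
Then remove 0.1577 M of A.
Step 3:
                   J          L          D          A
  Initial      1.453 3.9990e-04     0.0287     0.3864
  Change  -9.3179e-05 -6.2119e-05 6.2119e-05 3.1060e-05
  Equil        1.453 3.3778e-04    0.02876     0.3865
  solve Keq expr → x = 3.1060e-05; check Q = 914.2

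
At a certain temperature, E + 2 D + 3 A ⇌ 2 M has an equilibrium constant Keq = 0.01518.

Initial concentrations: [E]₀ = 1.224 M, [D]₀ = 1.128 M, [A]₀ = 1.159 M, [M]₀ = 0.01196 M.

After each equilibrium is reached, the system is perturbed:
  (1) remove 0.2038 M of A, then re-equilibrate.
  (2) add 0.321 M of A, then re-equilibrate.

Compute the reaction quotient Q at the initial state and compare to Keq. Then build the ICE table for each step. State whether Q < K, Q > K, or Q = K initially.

Q₀ = 5.8995e-05; Q < K (proceeds forward)

Q₀ = 5.8995e-05 vs Keq = 0.01518 ⇒ Q<K, forward
Step 1:
                  E         D         A         M
  init        1.224     1.128     1.159   0.01196
  Δ        -0.05926   -0.1185   -0.1778    0.1185
  eq          1.165     1.009    0.9812    0.1305
  solve Keq expr → x = 0.05926; check Q = 0.01518
Then remove 0.2038 M of A.
Step 2:
                  E         D         A         M
  init        1.165     1.009    0.7774    0.1305
  Δ         0.01383   0.02766   0.04149  -0.02766
  eq          1.179     1.037    0.8189    0.1028
  solve Keq expr → x = -0.01383; check Q = 0.01518
Then add 0.321 M of A.
Step 3:
                  E         D         A         M
  init        1.179     1.037      1.14    0.1028
  Δ        -0.02188  -0.04376  -0.06564   0.04376
  eq          1.157    0.9934     1.074    0.1466
  solve Keq expr → x = 0.02188; check Q = 0.01518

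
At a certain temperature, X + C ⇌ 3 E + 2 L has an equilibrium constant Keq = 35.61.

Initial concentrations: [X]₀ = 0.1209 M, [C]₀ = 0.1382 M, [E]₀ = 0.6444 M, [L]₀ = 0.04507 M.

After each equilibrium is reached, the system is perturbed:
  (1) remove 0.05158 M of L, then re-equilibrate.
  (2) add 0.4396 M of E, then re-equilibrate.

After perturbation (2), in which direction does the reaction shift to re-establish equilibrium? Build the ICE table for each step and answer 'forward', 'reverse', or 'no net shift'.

Direction: reverse

Q₀ = 0.03253 vs Keq = 35.61 ⇒ Q<K, forward
Step 1:
                    X           C           E           L
  init         0.1209      0.1382      0.6444     0.04507
  Δ          -0.09377    -0.09377      0.2813      0.1875
  eq          0.02713     0.04443      0.9257      0.2326
  solve Keq expr → x = 0.09377; check Q = 35.61
Then remove 0.05158 M of L.
Step 2:
                    X           C           E           L
  init        0.02713     0.04443      0.9257       0.181
  Δ         -0.005222   -0.005222     0.01567     0.01044
  eq          0.02191     0.03921      0.9414      0.1915
  solve Keq expr → x = 0.005222; check Q = 35.61
Then add 0.4396 M of E.
Step 3:
                    X           C           E           L
  init        0.02191     0.03921       1.381      0.1915
  Δ           0.01325     0.01325    -0.03975     -0.0265
  eq          0.03516     0.05246       1.341       0.165
  solve Keq expr → x = -0.01325; check Q = 35.61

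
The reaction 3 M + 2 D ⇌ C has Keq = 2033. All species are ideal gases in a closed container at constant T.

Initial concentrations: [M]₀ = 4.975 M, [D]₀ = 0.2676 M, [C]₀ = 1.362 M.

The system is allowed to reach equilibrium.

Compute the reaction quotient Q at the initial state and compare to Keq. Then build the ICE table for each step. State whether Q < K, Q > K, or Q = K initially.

Q₀ = 0.1545; Q < K (proceeds forward)

Q₀ = 0.1545 vs Keq = 2033 ⇒ Q<K, forward
Step 1:
                    M           D           C
  Initial       4.975      0.2676       1.362
  Change      -0.3972     -0.2648      0.1324
  Equil         4.578    0.002768       1.494
  solve Keq expr → x = 0.1324; check Q = 2033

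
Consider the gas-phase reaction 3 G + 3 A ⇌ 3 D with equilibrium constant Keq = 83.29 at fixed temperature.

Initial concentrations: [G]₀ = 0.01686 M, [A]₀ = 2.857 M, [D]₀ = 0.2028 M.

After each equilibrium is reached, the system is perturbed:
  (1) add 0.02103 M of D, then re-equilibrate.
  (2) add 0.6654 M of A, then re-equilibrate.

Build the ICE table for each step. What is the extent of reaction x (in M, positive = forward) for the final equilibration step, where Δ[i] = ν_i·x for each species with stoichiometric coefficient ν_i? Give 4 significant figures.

x = 0.001051 M

Q₀ = 74.63 vs Keq = 83.29 ⇒ Q<K, forward
Step 1:
                  G         A         D
  init      0.01686     2.857    0.2028
  Δ       -5.5809e-04 -5.5809e-04 5.5809e-04
  eq         0.0163     2.856    0.2034
  solve Keq expr → x = 1.8603e-04; check Q = 83.29
Then add 0.02103 M of D.
Step 2:
                  G         A         D
  init       0.0163     2.856    0.2244
  Δ        0.001552  0.001552 -0.001552
  eq        0.01785     2.858    0.2228
  solve Keq expr → x = -5.1725e-04; check Q = 83.29
Then add 0.6654 M of A.
Step 3:
                  G         A         D
  init      0.01785     3.523    0.2228
  Δ       -0.003154 -0.003154  0.003154
  eq         0.0147      3.52     0.226
  solve Keq expr → x = 0.001051; check Q = 83.29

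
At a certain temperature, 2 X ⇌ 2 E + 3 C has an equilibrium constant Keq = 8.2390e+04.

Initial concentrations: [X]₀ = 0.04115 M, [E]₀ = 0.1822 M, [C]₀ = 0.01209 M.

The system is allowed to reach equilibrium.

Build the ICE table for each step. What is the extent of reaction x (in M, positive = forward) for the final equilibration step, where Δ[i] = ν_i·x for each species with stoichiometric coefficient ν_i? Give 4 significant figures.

Q₀ = 3.4645e-05 vs Keq = 8.2390e+04 ⇒ Q<K, forward
Step 1:
                   X          E          C
  Initial    0.04115     0.1822    0.01209
  Change    -0.04113    0.04113     0.0617
  Equil   1.5597e-05     0.2233    0.07379
  solve Keq expr → x = 0.02057; check Q = 8.2390e+04

x = 0.02057 M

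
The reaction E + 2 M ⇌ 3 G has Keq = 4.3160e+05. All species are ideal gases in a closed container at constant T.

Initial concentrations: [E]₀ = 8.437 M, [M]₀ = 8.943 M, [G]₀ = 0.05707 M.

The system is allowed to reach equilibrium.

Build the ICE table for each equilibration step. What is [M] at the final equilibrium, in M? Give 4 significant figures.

Q₀ = 2.7547e-07 vs Keq = 4.3160e+05 ⇒ Q<K, forward
Step 1:
                   E          M          G
  init         8.437      8.943    0.05707
  Δ           -4.453     -8.906      13.36
  eq           3.984    0.03747      13.42
  solve Keq expr → x = 4.453; check Q = 4.3160e+05

[M]_eq = 0.03747 M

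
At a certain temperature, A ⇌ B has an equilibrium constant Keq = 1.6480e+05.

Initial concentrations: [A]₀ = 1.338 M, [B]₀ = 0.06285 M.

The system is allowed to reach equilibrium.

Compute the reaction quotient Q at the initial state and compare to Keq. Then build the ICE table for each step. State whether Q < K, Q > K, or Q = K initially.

Q₀ = 0.04697; Q < K (proceeds forward)

Q₀ = 0.04697 vs Keq = 1.6480e+05 ⇒ Q<K, forward
Step 1:
                   A          B
  I            1.338    0.06285
  C           -1.338      1.338
  E       8.5003e-06      1.401
  solve Keq expr → x = 1.338; check Q = 1.6480e+05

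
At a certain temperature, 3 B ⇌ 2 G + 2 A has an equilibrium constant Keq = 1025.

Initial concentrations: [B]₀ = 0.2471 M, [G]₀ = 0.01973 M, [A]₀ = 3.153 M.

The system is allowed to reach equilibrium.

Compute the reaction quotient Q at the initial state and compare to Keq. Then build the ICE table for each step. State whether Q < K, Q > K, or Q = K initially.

Q₀ = 0.2565 vs Keq = 1025 ⇒ Q<K, forward
Step 1:
                    B           G           A
  init         0.2471     0.01973       3.153
  Δ           -0.1869      0.1246      0.1246
  eq          0.06021      0.1443       3.278
  solve Keq expr → x = 0.0623; check Q = 1025

Q₀ = 0.2565; Q < K (proceeds forward)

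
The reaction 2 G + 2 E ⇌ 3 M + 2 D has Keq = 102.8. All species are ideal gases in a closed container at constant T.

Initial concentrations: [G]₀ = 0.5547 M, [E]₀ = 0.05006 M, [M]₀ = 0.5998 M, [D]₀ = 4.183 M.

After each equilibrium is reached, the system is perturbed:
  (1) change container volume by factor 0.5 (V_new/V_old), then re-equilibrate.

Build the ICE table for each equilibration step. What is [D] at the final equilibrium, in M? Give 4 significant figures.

Q₀ = 4897 vs Keq = 102.8 ⇒ Q>K, reverse
Step 1:
                   G          E          M          D
  Initial     0.5547    0.05006     0.5998      4.183
  Change      0.1161     0.1161    -0.1741    -0.1161
  Equil       0.6708     0.1661     0.4257      4.067
  solve Keq expr → x = -0.05803; check Q = 102.8
Then change container volume by factor 0.5 (V_new/V_old).
Step 2:
                   G          E          M          D
  Initial      1.342     0.3322     0.8514      8.134
  Change     0.05398    0.05398   -0.08097   -0.05398
  Equil        1.395     0.3862     0.7705       8.08
  solve Keq expr → x = -0.02699; check Q = 102.8

[D]_eq = 8.08 M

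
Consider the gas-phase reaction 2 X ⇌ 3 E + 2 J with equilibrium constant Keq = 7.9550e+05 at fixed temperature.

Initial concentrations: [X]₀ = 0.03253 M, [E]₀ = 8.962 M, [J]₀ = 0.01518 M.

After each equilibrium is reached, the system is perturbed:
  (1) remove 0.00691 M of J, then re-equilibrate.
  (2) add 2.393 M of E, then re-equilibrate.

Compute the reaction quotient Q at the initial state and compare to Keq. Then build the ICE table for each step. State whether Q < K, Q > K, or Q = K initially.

Q₀ = 156.7 vs Keq = 7.9550e+05 ⇒ Q<K, forward
Step 1:
                   X          E          J
  init       0.03253      8.962    0.01518
  Δ         -0.03113    0.04669    0.03113
  eq        0.001404      9.009    0.04631
  solve Keq expr → x = 0.01556; check Q = 7.9550e+05
Then remove 0.00691 M of J.
Step 2:
                   X          E          J
  init      0.001404      9.009     0.0394
  Δ       -2.0326e-04 3.0489e-04 2.0326e-04
  eq        0.001201      9.009     0.0396
  solve Keq expr → x = 1.0163e-04; check Q = 7.9550e+05
Then add 2.393 M of E.
Step 3:
                   X          E          J
  init      0.001201       11.4     0.0396
  Δ       4.8762e-04 -7.3142e-04 -4.8762e-04
  eq        0.001688       11.4    0.03911
  solve Keq expr → x = -2.4381e-04; check Q = 7.9550e+05

Q₀ = 156.7; Q < K (proceeds forward)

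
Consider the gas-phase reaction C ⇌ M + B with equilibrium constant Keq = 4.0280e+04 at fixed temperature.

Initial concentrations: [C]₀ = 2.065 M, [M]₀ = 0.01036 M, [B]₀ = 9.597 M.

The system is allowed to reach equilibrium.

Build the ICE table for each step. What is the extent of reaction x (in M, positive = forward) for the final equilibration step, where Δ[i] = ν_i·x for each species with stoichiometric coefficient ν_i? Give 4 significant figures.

x = 2.064 M

Q₀ = 0.04815 vs Keq = 4.0280e+04 ⇒ Q<K, forward
Step 1:
                  C         M         B
  I           2.065   0.01036     9.597
  C          -2.064     2.064     2.064
  E       6.0066e-04     2.075     11.66
  solve Keq expr → x = 2.064; check Q = 4.0280e+04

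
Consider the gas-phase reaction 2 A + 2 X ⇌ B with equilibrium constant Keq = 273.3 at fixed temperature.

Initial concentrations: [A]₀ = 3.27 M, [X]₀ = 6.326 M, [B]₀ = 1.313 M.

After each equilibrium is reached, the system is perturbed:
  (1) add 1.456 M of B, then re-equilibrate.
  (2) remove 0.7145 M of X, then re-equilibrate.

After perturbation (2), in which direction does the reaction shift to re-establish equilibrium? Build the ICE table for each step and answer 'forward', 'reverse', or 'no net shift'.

Q₀ = 0.003068 vs Keq = 273.3 ⇒ Q<K, forward
Step 1:
                    A           X           B
  init           3.27       6.326       1.313
  Δ            -3.236      -3.236       1.618
  eq          0.03352        3.09       2.931
  solve Keq expr → x = 1.618; check Q = 273.3
Then add 1.456 M of B.
Step 2:
                    A           X           B
  init        0.03352        3.09       4.387
  Δ          0.007374    0.007374   -0.003687
  eq          0.04089       3.097       4.384
  solve Keq expr → x = -0.003687; check Q = 273.3
Then remove 0.7145 M of X.
Step 3:
                    A           X           B
  init        0.04089       2.382       4.384
  Δ           0.01196     0.01196   -0.005981
  eq          0.05286       2.394       4.378
  solve Keq expr → x = -0.005981; check Q = 273.3

Direction: reverse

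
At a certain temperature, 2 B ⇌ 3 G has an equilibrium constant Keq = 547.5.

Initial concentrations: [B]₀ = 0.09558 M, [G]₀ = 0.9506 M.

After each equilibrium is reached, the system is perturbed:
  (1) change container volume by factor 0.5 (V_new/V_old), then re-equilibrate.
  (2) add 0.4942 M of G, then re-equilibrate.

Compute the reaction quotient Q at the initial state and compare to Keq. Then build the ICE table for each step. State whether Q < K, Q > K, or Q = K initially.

Q₀ = 94.03 vs Keq = 547.5 ⇒ Q<K, forward
Step 1:
                    B           G
  init        0.09558      0.9506
  Δ          -0.05109     0.07663
  eq          0.04449       1.027
  solve Keq expr → x = 0.02554; check Q = 547.5
Then change container volume by factor 0.5 (V_new/V_old).
Step 2:
                    B           G
  init        0.08899       2.054
  Δ           0.03242    -0.04863
  eq           0.1214       2.006
  solve Keq expr → x = -0.01621; check Q = 547.5
Then add 0.4942 M of G.
Step 3:
                    B           G
  init         0.1214         2.5
  Δ           0.04129    -0.06194
  eq           0.1627       2.438
  solve Keq expr → x = -0.02065; check Q = 547.5

Q₀ = 94.03; Q < K (proceeds forward)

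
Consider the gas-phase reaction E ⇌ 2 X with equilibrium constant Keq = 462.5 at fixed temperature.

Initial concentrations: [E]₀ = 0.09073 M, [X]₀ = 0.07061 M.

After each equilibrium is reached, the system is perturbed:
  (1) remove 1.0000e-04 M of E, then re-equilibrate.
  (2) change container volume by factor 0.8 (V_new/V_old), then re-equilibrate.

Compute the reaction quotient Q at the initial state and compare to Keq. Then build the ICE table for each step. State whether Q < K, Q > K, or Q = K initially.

Q₀ = 0.05495 vs Keq = 462.5 ⇒ Q<K, forward
Step 1:
                   E          X
  I          0.09073    0.07061
  C         -0.09059     0.1812
  E       1.3708e-04     0.2518
  solve Keq expr → x = 0.09059; check Q = 462.5
Then remove 1.0000e-04 M of E.
Step 2:
                   E          X
  I       3.7084e-05     0.2518
  C       9.9783e-05 -1.9957e-04
  E       1.3687e-04     0.2516
  solve Keq expr → x = -9.9783e-05; check Q = 462.5
Then change container volume by factor 0.8 (V_new/V_old).
Step 3:
                   E          X
  I       1.7108e-04     0.3145
  C       4.2655e-05 -8.5309e-05
  E       2.1374e-04     0.3144
  solve Keq expr → x = -4.2655e-05; check Q = 462.5

Q₀ = 0.05495; Q < K (proceeds forward)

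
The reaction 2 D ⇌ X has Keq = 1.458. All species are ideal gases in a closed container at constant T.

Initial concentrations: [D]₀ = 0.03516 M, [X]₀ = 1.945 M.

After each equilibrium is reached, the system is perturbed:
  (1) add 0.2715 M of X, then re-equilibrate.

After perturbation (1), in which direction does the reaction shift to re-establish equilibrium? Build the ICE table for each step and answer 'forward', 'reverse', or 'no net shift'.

Q₀ = 1573 vs Keq = 1.458 ⇒ Q>K, reverse
Step 1:
                  D         X
  Initial   0.03516     1.945
  Change     0.9662   -0.4831
  Equil       1.001     1.462
  solve Keq expr → x = -0.4831; check Q = 1.458
Then add 0.2715 M of X.
Step 2:
                  D         X
  Initial     1.001     1.733
  Change    0.07687  -0.03843
  Equil       1.078     1.695
  solve Keq expr → x = -0.03843; check Q = 1.458

Direction: reverse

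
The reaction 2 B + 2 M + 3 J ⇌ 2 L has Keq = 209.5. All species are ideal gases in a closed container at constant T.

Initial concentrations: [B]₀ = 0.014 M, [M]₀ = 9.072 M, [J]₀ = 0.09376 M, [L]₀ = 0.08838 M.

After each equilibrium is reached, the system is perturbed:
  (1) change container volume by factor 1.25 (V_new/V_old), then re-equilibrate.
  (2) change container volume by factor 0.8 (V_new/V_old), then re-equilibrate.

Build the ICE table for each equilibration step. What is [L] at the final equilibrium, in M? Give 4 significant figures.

[L]_eq = 0.08296 M

Q₀ = 587.5 vs Keq = 209.5 ⇒ Q>K, reverse
Step 1:
                    B           M           J           L
  I             0.014       9.072     0.09376     0.08838
  C          0.005416    0.005416    0.008125   -0.005416
  E           0.01942       9.077      0.1019     0.08296
  solve Keq expr → x = -0.002708; check Q = 209.5
Then change container volume by factor 1.25 (V_new/V_old).
Step 2:
                    B           M           J           L
  I           0.01553       7.262     0.08151     0.06637
  C          0.005757    0.005757    0.008636   -0.005757
  E           0.02129       7.268     0.09014     0.06061
  solve Keq expr → x = -0.002879; check Q = 209.5
Then change container volume by factor 0.8 (V_new/V_old).
Step 3:
                    B           M           J           L
  I           0.02661       9.085      0.1127     0.07577
  C         -0.007196   -0.007196    -0.01079    0.007196
  E           0.01942       9.077      0.1019     0.08296
  solve Keq expr → x = 0.003598; check Q = 209.5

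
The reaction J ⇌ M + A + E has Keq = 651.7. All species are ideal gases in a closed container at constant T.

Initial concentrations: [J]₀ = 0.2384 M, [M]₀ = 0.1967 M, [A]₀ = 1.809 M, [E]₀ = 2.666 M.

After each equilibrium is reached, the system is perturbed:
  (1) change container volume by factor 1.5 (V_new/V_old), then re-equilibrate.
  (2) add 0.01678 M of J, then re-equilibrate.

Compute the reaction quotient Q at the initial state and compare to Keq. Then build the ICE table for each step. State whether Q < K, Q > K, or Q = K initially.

Q₀ = 3.979 vs Keq = 651.7 ⇒ Q<K, forward
Step 1:
                  J         M         A         E
  Initial    0.2384    0.1967     1.809     2.666
  Change    -0.2345    0.2345    0.2345    0.2345
  Equil    0.003921    0.4312     2.043       2.9
  solve Keq expr → x = 0.2345; check Q = 651.7
Then change container volume by factor 1.5 (V_new/V_old).
Step 2:
                  J         M         A         E
  Initial  0.002614    0.2875     1.362     1.934
  Change  -0.001444  0.001444  0.001444  0.001444
  Equil     0.00117    0.2889     1.364     1.935
  solve Keq expr → x = 0.001444; check Q = 651.7
Then add 0.01678 M of J.
Step 3:
                  J         M         A         E
  Initial   0.01795    0.2889     1.364     1.935
  Change   -0.01669   0.01669   0.01669   0.01669
  Equil    0.001263    0.3056      1.38     1.952
  solve Keq expr → x = 0.01669; check Q = 651.7

Q₀ = 3.979; Q < K (proceeds forward)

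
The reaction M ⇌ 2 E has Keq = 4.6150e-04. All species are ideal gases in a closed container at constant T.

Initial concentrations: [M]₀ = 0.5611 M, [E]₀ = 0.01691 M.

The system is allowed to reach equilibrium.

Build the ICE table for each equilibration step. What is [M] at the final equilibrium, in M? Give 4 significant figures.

Q₀ = 5.0962e-04 vs Keq = 4.6150e-04 ⇒ Q>K, reverse
Step 1:
                    M           E
  I            0.5611     0.01691
  C        4.0616e-04 -8.1233e-04
  E            0.5615      0.0161
  solve Keq expr → x = -4.0616e-04; check Q = 4.6150e-04

[M]_eq = 0.5615 M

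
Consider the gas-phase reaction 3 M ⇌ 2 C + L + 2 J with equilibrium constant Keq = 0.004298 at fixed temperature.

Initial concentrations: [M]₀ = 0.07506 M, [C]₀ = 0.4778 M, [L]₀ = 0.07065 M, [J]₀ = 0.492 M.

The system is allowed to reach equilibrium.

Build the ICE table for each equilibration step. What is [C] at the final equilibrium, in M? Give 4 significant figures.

Q₀ = 9.232 vs Keq = 0.004298 ⇒ Q>K, reverse
Step 1:
                    M           C           L           J
  Initial     0.07506      0.4778     0.07065       0.492
  Change       0.1957     -0.1305    -0.06524     -0.1305
  Equil        0.2708      0.3473    0.005412      0.3615
  solve Keq expr → x = -0.06524; check Q = 0.004298

[C]_eq = 0.3473 M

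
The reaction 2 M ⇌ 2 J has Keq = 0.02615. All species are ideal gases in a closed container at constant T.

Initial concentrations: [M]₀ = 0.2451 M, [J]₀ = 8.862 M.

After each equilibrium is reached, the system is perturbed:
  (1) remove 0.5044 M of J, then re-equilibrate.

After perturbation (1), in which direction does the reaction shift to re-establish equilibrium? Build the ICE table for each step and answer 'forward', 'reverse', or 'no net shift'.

Direction: forward

Q₀ = 1307 vs Keq = 0.02615 ⇒ Q>K, reverse
Step 1:
                   M          J
  Initial     0.2451      8.862
  Change       7.594     -7.594
  Equil        7.839      1.268
  solve Keq expr → x = -3.797; check Q = 0.02615
Then remove 0.5044 M of J.
Step 2:
                   M          J
  Initial      7.839     0.7633
  Change     -0.4342     0.4342
  Equil        7.405      1.197
  solve Keq expr → x = 0.2171; check Q = 0.02615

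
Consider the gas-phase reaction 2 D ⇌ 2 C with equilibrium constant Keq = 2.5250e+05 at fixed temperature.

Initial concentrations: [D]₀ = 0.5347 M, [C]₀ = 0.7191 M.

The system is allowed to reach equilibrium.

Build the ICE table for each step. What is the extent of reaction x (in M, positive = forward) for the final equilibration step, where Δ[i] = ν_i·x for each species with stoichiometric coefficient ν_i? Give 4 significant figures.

Q₀ = 1.809 vs Keq = 2.5250e+05 ⇒ Q<K, forward
Step 1:
                  D         C
  I          0.5347    0.7191
  C         -0.5322    0.5322
  E         0.00249     1.251
  solve Keq expr → x = 0.2661; check Q = 2.5250e+05

x = 0.2661 M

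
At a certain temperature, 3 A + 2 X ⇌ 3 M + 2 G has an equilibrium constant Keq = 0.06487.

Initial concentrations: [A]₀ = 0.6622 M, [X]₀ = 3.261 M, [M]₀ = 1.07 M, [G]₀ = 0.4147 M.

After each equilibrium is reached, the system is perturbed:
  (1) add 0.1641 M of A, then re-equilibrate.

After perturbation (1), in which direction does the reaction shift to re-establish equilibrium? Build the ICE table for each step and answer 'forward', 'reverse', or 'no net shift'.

Direction: forward

Q₀ = 0.06823 vs Keq = 0.06487 ⇒ Q>K, reverse
Step 1:
                   A          X          M          G
  Initial     0.6622      3.261       1.07     0.4147
  Change    0.004602   0.003068  -0.004602  -0.003068
  Equil       0.6668      3.264      1.065     0.4116
  solve Keq expr → x = -0.001534; check Q = 0.06487
Then add 0.1641 M of A.
Step 2:
                   A          X          M          G
  Initial     0.8309      3.264      1.065     0.4116
  Change    -0.06612   -0.04408    0.06612    0.04408
  Equil       0.7648       3.22      1.132     0.4557
  solve Keq expr → x = 0.02204; check Q = 0.06487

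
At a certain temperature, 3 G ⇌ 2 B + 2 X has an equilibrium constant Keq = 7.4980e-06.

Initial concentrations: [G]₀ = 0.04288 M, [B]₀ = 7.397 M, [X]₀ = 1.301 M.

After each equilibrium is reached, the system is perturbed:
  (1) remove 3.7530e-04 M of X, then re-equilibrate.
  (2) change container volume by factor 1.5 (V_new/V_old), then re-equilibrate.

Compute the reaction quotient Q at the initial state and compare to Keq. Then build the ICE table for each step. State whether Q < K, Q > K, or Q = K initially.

Q₀ = 1.1746e+06 vs Keq = 7.4980e-06 ⇒ Q>K, reverse
Step 1:
                    G           B           X
  init        0.04288       7.397       1.301
  Δ              1.95        -1.3        -1.3
  eq            1.992       6.097    0.001263
  solve Keq expr → x = -0.6499; check Q = 7.4980e-06
Then remove 3.7530e-04 M of X.
Step 2:
                    G           B           X
  init          1.992       6.097  8.8778e-04
  Δ       -5.6203e-04  3.7469e-04  3.7469e-04
  eq            1.992       6.098    0.001262
  solve Keq expr → x = 1.8734e-04; check Q = 7.4980e-06
Then change container volume by factor 1.5 (V_new/V_old).
Step 3:
                    G           B           X
  init          1.328       4.065  8.4164e-04
  Δ       -2.8317e-04  1.8878e-04  1.8878e-04
  eq            1.328       4.065     0.00103
  solve Keq expr → x = 9.4389e-05; check Q = 7.4980e-06

Q₀ = 1.1746e+06; Q > K (proceeds reverse)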